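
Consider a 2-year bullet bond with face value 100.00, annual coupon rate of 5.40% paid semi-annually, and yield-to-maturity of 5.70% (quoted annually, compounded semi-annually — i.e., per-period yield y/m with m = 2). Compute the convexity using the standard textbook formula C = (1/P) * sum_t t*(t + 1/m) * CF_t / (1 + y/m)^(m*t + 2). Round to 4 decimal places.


Coupon per period c = face * coupon_rate / m = 2.700000
Periods per year m = 2; per-period yield y/m = 0.028500
Number of cashflows N = 4
Cashflows (t years, CF_t, discount factor 1/(1+y/m)^(m*t), PV):
  t = 0.5000: CF_t = 2.700000, DF = 0.972290, PV = 2.625182
  t = 1.0000: CF_t = 2.700000, DF = 0.945347, PV = 2.552438
  t = 1.5000: CF_t = 2.700000, DF = 0.919152, PV = 2.481709
  t = 2.0000: CF_t = 102.700000, DF = 0.893682, PV = 91.781100
Price P = sum_t PV_t = 99.440429
Convexity numerator sum_t t*(t + 1/m) * CF_t / (1+y/m)^(m*t + 2):
  t = 0.5000: term = 1.240855
  t = 1.0000: term = 3.619410
  t = 1.5000: term = 7.038231
  t = 2.0000: term = 433.825096
Convexity = (1/P) * sum = 445.723593 / 99.440429 = 4.482318

Answer: Convexity = 4.4823


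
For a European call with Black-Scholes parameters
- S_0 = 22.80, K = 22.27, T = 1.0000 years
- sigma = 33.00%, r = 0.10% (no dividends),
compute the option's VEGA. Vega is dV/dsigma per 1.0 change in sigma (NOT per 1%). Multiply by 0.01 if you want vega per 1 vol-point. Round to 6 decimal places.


d1 = 0.2393031960; d2 = -0.0906968040
phi(d1) = 0.3876813487; exp(-qT) = 1.0000000000; exp(-rT) = 0.9990004998
Vega = S * exp(-qT) * phi(d1) * sqrt(T) = 22.8000 * 1.0000000000 * 0.3876813487 * 1.0000000000 = 8.839135

Answer: Vega = 8.839135


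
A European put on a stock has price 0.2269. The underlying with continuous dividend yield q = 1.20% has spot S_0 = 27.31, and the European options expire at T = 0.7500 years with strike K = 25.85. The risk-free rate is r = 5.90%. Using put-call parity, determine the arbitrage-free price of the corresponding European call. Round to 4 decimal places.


Put-call parity: C - P = S_0 * exp(-qT) - K * exp(-rT).
S_0 * exp(-qT) = 27.3100 * 0.99104038 = 27.06531274
K * exp(-rT) = 25.8500 * 0.95671475 = 24.73107626
C = P + S*exp(-qT) - K*exp(-rT)
C = 0.2269 + 27.06531274 - 24.73107626 = 2.5611

Answer: Call price = 2.5611


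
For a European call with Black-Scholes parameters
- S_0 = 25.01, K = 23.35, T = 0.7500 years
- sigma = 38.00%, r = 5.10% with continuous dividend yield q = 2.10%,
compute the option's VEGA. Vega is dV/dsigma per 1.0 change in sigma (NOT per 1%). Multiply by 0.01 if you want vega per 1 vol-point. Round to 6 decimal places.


d1 = 0.4416084166; d2 = 0.1125187632
phi(d1) = 0.3618782209; exp(-qT) = 0.9843733826; exp(-rT) = 0.9624722927
Vega = S * exp(-qT) * phi(d1) * sqrt(T) = 25.0100 * 0.9843733826 * 0.3618782209 * 0.8660254038 = 7.715545

Answer: Vega = 7.715545


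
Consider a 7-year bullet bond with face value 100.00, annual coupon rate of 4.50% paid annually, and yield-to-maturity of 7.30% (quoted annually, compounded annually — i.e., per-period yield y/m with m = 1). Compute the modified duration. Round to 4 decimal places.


Coupon per period c = face * coupon_rate / m = 4.500000
Periods per year m = 1; per-period yield y/m = 0.073000
Number of cashflows N = 7
Cashflows (t years, CF_t, discount factor 1/(1+y/m)^(m*t), PV):
  t = 1.0000: CF_t = 4.500000, DF = 0.931966, PV = 4.193849
  t = 2.0000: CF_t = 4.500000, DF = 0.868561, PV = 3.908527
  t = 3.0000: CF_t = 4.500000, DF = 0.809470, PV = 3.642616
  t = 4.0000: CF_t = 4.500000, DF = 0.754399, PV = 3.394796
  t = 5.0000: CF_t = 4.500000, DF = 0.703075, PV = 3.163836
  t = 6.0000: CF_t = 4.500000, DF = 0.655242, PV = 2.948589
  t = 7.0000: CF_t = 104.500000, DF = 0.610663, PV = 63.814333
Price P = sum_t PV_t = 85.066544
First compute Macaulay numerator sum_t t * PV_t:
  t * PV_t at t = 1.0000: 4.193849
  t * PV_t at t = 2.0000: 7.817053
  t * PV_t at t = 3.0000: 10.927847
  t * PV_t at t = 4.0000: 13.579182
  t * PV_t at t = 5.0000: 15.819178
  t * PV_t at t = 6.0000: 17.691532
  t * PV_t at t = 7.0000: 446.700333
Macaulay duration D = 516.728974 / 85.066544 = 6.074409
Modified duration = D / (1 + y/m) = 6.074409 / (1 + 0.073000) = 5.661145

Answer: Modified duration = 5.6611


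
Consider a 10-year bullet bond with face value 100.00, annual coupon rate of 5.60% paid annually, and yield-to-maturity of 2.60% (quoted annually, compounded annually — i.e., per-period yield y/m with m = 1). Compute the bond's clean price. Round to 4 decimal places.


Answer: Price = 126.1210

Derivation:
Coupon per period c = face * coupon_rate / m = 5.600000
Periods per year m = 1; per-period yield y/m = 0.026000
Number of cashflows N = 10
Cashflows (t years, CF_t, discount factor 1/(1+y/m)^(m*t), PV):
  t = 1.0000: CF_t = 5.600000, DF = 0.974659, PV = 5.458090
  t = 2.0000: CF_t = 5.600000, DF = 0.949960, PV = 5.319776
  t = 3.0000: CF_t = 5.600000, DF = 0.925887, PV = 5.184966
  t = 4.0000: CF_t = 5.600000, DF = 0.902424, PV = 5.053573
  t = 5.0000: CF_t = 5.600000, DF = 0.879555, PV = 4.925510
  t = 6.0000: CF_t = 5.600000, DF = 0.857266, PV = 4.800692
  t = 7.0000: CF_t = 5.600000, DF = 0.835542, PV = 4.679037
  t = 8.0000: CF_t = 5.600000, DF = 0.814369, PV = 4.560465
  t = 9.0000: CF_t = 5.600000, DF = 0.793732, PV = 4.444898
  t = 10.0000: CF_t = 105.600000, DF = 0.773618, PV = 81.694028
Price P = sum_t PV_t = 126.121036


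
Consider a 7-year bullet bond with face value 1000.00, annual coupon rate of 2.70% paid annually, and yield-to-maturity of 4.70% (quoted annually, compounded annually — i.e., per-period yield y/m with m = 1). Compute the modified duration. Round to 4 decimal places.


Coupon per period c = face * coupon_rate / m = 27.000000
Periods per year m = 1; per-period yield y/m = 0.047000
Number of cashflows N = 7
Cashflows (t years, CF_t, discount factor 1/(1+y/m)^(m*t), PV):
  t = 1.0000: CF_t = 27.000000, DF = 0.955110, PV = 25.787966
  t = 2.0000: CF_t = 27.000000, DF = 0.912235, PV = 24.630340
  t = 3.0000: CF_t = 27.000000, DF = 0.871284, PV = 23.524680
  t = 4.0000: CF_t = 27.000000, DF = 0.832172, PV = 22.468653
  t = 5.0000: CF_t = 27.000000, DF = 0.794816, PV = 21.460032
  t = 6.0000: CF_t = 27.000000, DF = 0.759137, PV = 20.496687
  t = 7.0000: CF_t = 1027.000000, DF = 0.725059, PV = 744.635388
Price P = sum_t PV_t = 883.003745
First compute Macaulay numerator sum_t t * PV_t:
  t * PV_t at t = 1.0000: 25.787966
  t * PV_t at t = 2.0000: 49.260679
  t * PV_t at t = 3.0000: 70.574039
  t * PV_t at t = 4.0000: 89.874612
  t * PV_t at t = 5.0000: 107.300158
  t * PV_t at t = 6.0000: 122.980123
  t * PV_t at t = 7.0000: 5212.447717
Macaulay duration D = 5678.225294 / 883.003745 = 6.430579
Modified duration = D / (1 + y/m) = 6.430579 / (1 + 0.047000) = 6.141909

Answer: Modified duration = 6.1419


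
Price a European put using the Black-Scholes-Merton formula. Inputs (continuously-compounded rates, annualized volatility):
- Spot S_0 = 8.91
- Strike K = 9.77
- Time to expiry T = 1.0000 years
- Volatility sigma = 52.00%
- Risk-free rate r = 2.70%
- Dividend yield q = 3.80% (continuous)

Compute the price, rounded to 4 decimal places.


d1 = (ln(S/K) + (r - q + 0.5*sigma^2) * T) / (sigma * sqrt(T)) = 0.06164957
d2 = d1 - sigma * sqrt(T) = -0.45835043
exp(-rT) = 0.97336124; exp(-qT) = 0.96271294
P = K * exp(-rT) * N(-d2) - S_0 * exp(-qT) * N(-d1)
N(-d1) = 0.47542095; N(-d2) = 0.67664965
P = 9.7700 * 0.97336124 * 0.67664965 - 8.9100 * 0.96271294 * 0.47542095 = 2.3567

Answer: Price = 2.3567


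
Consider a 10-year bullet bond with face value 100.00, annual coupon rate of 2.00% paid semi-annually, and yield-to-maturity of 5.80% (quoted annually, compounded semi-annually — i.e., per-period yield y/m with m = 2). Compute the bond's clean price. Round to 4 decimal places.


Answer: Price = 71.4697

Derivation:
Coupon per period c = face * coupon_rate / m = 1.000000
Periods per year m = 2; per-period yield y/m = 0.029000
Number of cashflows N = 20
Cashflows (t years, CF_t, discount factor 1/(1+y/m)^(m*t), PV):
  t = 0.5000: CF_t = 1.000000, DF = 0.971817, PV = 0.971817
  t = 1.0000: CF_t = 1.000000, DF = 0.944429, PV = 0.944429
  t = 1.5000: CF_t = 1.000000, DF = 0.917812, PV = 0.917812
  t = 2.0000: CF_t = 1.000000, DF = 0.891946, PV = 0.891946
  t = 2.5000: CF_t = 1.000000, DF = 0.866808, PV = 0.866808
  t = 3.0000: CF_t = 1.000000, DF = 0.842379, PV = 0.842379
  t = 3.5000: CF_t = 1.000000, DF = 0.818639, PV = 0.818639
  t = 4.0000: CF_t = 1.000000, DF = 0.795567, PV = 0.795567
  t = 4.5000: CF_t = 1.000000, DF = 0.773146, PV = 0.773146
  t = 5.0000: CF_t = 1.000000, DF = 0.751357, PV = 0.751357
  t = 5.5000: CF_t = 1.000000, DF = 0.730182, PV = 0.730182
  t = 6.0000: CF_t = 1.000000, DF = 0.709603, PV = 0.709603
  t = 6.5000: CF_t = 1.000000, DF = 0.689605, PV = 0.689605
  t = 7.0000: CF_t = 1.000000, DF = 0.670170, PV = 0.670170
  t = 7.5000: CF_t = 1.000000, DF = 0.651282, PV = 0.651282
  t = 8.0000: CF_t = 1.000000, DF = 0.632928, PV = 0.632928
  t = 8.5000: CF_t = 1.000000, DF = 0.615090, PV = 0.615090
  t = 9.0000: CF_t = 1.000000, DF = 0.597755, PV = 0.597755
  t = 9.5000: CF_t = 1.000000, DF = 0.580909, PV = 0.580909
  t = 10.0000: CF_t = 101.000000, DF = 0.564537, PV = 57.018249
Price P = sum_t PV_t = 71.469673


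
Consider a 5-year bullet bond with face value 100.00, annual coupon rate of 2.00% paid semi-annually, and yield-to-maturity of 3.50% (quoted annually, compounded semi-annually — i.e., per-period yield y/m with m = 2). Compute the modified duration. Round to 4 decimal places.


Answer: Modified duration = 4.6911

Derivation:
Coupon per period c = face * coupon_rate / m = 1.000000
Periods per year m = 2; per-period yield y/m = 0.017500
Number of cashflows N = 10
Cashflows (t years, CF_t, discount factor 1/(1+y/m)^(m*t), PV):
  t = 0.5000: CF_t = 1.000000, DF = 0.982801, PV = 0.982801
  t = 1.0000: CF_t = 1.000000, DF = 0.965898, PV = 0.965898
  t = 1.5000: CF_t = 1.000000, DF = 0.949285, PV = 0.949285
  t = 2.0000: CF_t = 1.000000, DF = 0.932959, PV = 0.932959
  t = 2.5000: CF_t = 1.000000, DF = 0.916913, PV = 0.916913
  t = 3.0000: CF_t = 1.000000, DF = 0.901143, PV = 0.901143
  t = 3.5000: CF_t = 1.000000, DF = 0.885644, PV = 0.885644
  t = 4.0000: CF_t = 1.000000, DF = 0.870412, PV = 0.870412
  t = 4.5000: CF_t = 1.000000, DF = 0.855441, PV = 0.855441
  t = 5.0000: CF_t = 101.000000, DF = 0.840729, PV = 84.913588
Price P = sum_t PV_t = 93.174083
First compute Macaulay numerator sum_t t * PV_t:
  t * PV_t at t = 0.5000: 0.491400
  t * PV_t at t = 1.0000: 0.965898
  t * PV_t at t = 1.5000: 1.423928
  t * PV_t at t = 2.0000: 1.865917
  t * PV_t at t = 2.5000: 2.292281
  t * PV_t at t = 3.0000: 2.703428
  t * PV_t at t = 3.5000: 3.099753
  t * PV_t at t = 4.0000: 3.481646
  t * PV_t at t = 4.5000: 3.849486
  t * PV_t at t = 5.0000: 424.567942
Macaulay duration D = 444.741680 / 93.174083 = 4.773234
Modified duration = D / (1 + y/m) = 4.773234 / (1 + 0.017500) = 4.691139


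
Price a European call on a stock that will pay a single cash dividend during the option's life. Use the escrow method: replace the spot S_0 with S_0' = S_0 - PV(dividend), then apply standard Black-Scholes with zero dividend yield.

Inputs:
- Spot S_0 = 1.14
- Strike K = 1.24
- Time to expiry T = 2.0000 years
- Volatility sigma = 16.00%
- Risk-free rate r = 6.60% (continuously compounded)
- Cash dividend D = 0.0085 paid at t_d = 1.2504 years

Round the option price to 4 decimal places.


PV(D) = D * exp(-r * t_d) = 0.0085 * 0.92078713 = 0.00782669
S_0' = S_0 - PV(D) = 1.1400 - 0.00782669 = 1.13217331
d1 = (ln(S_0'/K) + (r + sigma^2/2)*T) / (sigma*sqrt(T)) = 0.29445557
d2 = d1 - sigma*sqrt(T) = 0.06818140
exp(-rT) = 0.87634100
N(d1) = 0.61579509; N(d2) = 0.52717938
C = S_0' * N(d1) - K * exp(-rT) * N(d2) = 1.13217331 * 0.61579509 - 1.2400 * 0.87634100 * 0.52717938 = 0.1243

Answer: Price = 0.1243


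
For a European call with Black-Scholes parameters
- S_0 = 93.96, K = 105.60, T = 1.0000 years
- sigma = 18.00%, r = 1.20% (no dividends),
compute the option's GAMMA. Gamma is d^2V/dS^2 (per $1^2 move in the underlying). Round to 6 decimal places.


d1 = -0.4921622860; d2 = -0.6721622860
phi(d1) = 0.3534368714; exp(-qT) = 1.0000000000; exp(-rT) = 0.9880717129
Gamma = exp(-qT) * phi(d1) / (S * sigma * sqrt(T)) = 1.0000000000 * 0.3534368714 / (93.9600 * 0.1800 * 1.0000000000) = 0.020898

Answer: Gamma = 0.020898


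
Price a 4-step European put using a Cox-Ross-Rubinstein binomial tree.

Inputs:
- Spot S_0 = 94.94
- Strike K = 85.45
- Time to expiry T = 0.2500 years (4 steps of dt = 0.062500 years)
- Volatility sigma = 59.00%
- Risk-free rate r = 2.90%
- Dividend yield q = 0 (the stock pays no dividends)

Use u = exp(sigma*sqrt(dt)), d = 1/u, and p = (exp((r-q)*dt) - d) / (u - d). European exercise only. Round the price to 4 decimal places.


dt = T/N = 0.062500
u = exp(sigma*sqrt(dt)) = 1.158933; d = 1/u = 0.862862
p = (exp((r-q)*dt) - d) / (u - d) = 0.469319
Discount per step: exp(-r*dt) = 0.998189
Stock lattice S(k, i) with i counting down-moves:
  k=0: S(0,0) = 94.9400
  k=1: S(1,0) = 110.0291; S(1,1) = 81.9202
  k=2: S(2,0) = 127.5164; S(2,1) = 94.9400; S(2,2) = 70.6858
  k=3: S(3,0) = 147.7830; S(3,1) = 110.0291; S(3,2) = 81.9202; S(3,3) = 60.9921
  k=4: S(4,0) = 171.2707; S(4,1) = 127.5164; S(4,2) = 94.9400; S(4,3) = 70.6858; S(4,4) = 52.6278
Terminal payoffs V(N, i) = max(K - S_T, 0):
  V(4,0) = 0.000000; V(4,1) = 0.000000; V(4,2) = 0.000000; V(4,3) = 14.764171; V(4,4) = 32.822168
Backward induction: V(k, i) = exp(-r*dt) * [p * V(k+1, i) + (1-p) * V(k+1, i+1)].
  V(3,0) = exp(-r*dt) * [p*0.000000 + (1-p)*0.000000] = 0.000000
  V(3,1) = exp(-r*dt) * [p*0.000000 + (1-p)*0.000000] = 0.000000
  V(3,2) = exp(-r*dt) * [p*0.000000 + (1-p)*14.764171] = 7.820875
  V(3,3) = exp(-r*dt) * [p*14.764171 + (1-p)*32.822168] = 24.303115
  V(2,0) = exp(-r*dt) * [p*0.000000 + (1-p)*0.000000] = 0.000000
  V(2,1) = exp(-r*dt) * [p*0.000000 + (1-p)*7.820875] = 4.142873
  V(2,2) = exp(-r*dt) * [p*7.820875 + (1-p)*24.303115] = 16.537683
  V(1,0) = exp(-r*dt) * [p*0.000000 + (1-p)*4.142873] = 2.194562
  V(1,1) = exp(-r*dt) * [p*4.142873 + (1-p)*16.537683] = 10.701149
  V(0,0) = exp(-r*dt) * [p*2.194562 + (1-p)*10.701149] = 6.696697

Answer: Price = V(0,0) = 6.6967


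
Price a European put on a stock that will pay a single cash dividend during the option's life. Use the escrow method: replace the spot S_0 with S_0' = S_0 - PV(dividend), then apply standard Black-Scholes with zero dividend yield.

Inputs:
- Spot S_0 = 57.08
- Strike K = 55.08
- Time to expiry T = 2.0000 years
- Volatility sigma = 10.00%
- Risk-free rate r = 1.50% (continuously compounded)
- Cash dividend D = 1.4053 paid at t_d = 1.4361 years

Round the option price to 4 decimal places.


Answer: Price = 2.0803

Derivation:
PV(D) = D * exp(-r * t_d) = 1.4053 * 0.97868886 = 1.37535146
S_0' = S_0 - PV(D) = 57.0800 - 1.37535146 = 55.70464854
d1 = (ln(S_0'/K) + (r + sigma^2/2)*T) / (sigma*sqrt(T)) = 0.36258262
d2 = d1 - sigma*sqrt(T) = 0.22116127
exp(-rT) = 0.97044553
N(-d1) = 0.35845835; N(-d2) = 0.41248343
P = K * exp(-rT) * N(-d2) - S_0' * N(-d1) = 55.0800 * 0.97044553 * 0.41248343 - 55.70464854 * 0.35845835 = 2.0803


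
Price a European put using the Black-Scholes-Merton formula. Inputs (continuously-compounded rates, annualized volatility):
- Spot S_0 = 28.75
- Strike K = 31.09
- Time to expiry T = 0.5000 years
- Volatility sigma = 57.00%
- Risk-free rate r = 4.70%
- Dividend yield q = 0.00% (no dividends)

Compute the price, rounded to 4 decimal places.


d1 = (ln(S/K) + (r - q + 0.5*sigma^2) * T) / (sigma * sqrt(T)) = 0.06569033
d2 = d1 - sigma * sqrt(T) = -0.33736054
exp(-rT) = 0.97677397; exp(-qT) = 1.00000000
P = K * exp(-rT) * N(-d2) - S_0 * exp(-qT) * N(-d1)
N(-d1) = 0.47381219; N(-d2) = 0.63207744
P = 31.0900 * 0.97677397 * 0.63207744 - 28.7500 * 1.00000000 * 0.47381219 = 5.5728

Answer: Price = 5.5728


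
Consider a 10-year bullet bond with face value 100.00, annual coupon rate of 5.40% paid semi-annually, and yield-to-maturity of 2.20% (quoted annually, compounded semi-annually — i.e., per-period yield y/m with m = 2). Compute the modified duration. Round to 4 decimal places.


Coupon per period c = face * coupon_rate / m = 2.700000
Periods per year m = 2; per-period yield y/m = 0.011000
Number of cashflows N = 20
Cashflows (t years, CF_t, discount factor 1/(1+y/m)^(m*t), PV):
  t = 0.5000: CF_t = 2.700000, DF = 0.989120, PV = 2.670623
  t = 1.0000: CF_t = 2.700000, DF = 0.978358, PV = 2.641566
  t = 1.5000: CF_t = 2.700000, DF = 0.967713, PV = 2.612825
  t = 2.0000: CF_t = 2.700000, DF = 0.957184, PV = 2.584396
  t = 2.5000: CF_t = 2.700000, DF = 0.946769, PV = 2.556277
  t = 3.0000: CF_t = 2.700000, DF = 0.936468, PV = 2.528464
  t = 3.5000: CF_t = 2.700000, DF = 0.926279, PV = 2.500954
  t = 4.0000: CF_t = 2.700000, DF = 0.916201, PV = 2.473743
  t = 4.5000: CF_t = 2.700000, DF = 0.906232, PV = 2.446828
  t = 5.0000: CF_t = 2.700000, DF = 0.896372, PV = 2.420205
  t = 5.5000: CF_t = 2.700000, DF = 0.886620, PV = 2.393873
  t = 6.0000: CF_t = 2.700000, DF = 0.876973, PV = 2.367827
  t = 6.5000: CF_t = 2.700000, DF = 0.867431, PV = 2.342064
  t = 7.0000: CF_t = 2.700000, DF = 0.857993, PV = 2.316582
  t = 7.5000: CF_t = 2.700000, DF = 0.848658, PV = 2.291376
  t = 8.0000: CF_t = 2.700000, DF = 0.839424, PV = 2.266445
  t = 8.5000: CF_t = 2.700000, DF = 0.830291, PV = 2.241786
  t = 9.0000: CF_t = 2.700000, DF = 0.821257, PV = 2.217394
  t = 9.5000: CF_t = 2.700000, DF = 0.812322, PV = 2.193269
  t = 10.0000: CF_t = 102.700000, DF = 0.803483, PV = 82.517741
Price P = sum_t PV_t = 128.584238
First compute Macaulay numerator sum_t t * PV_t:
  t * PV_t at t = 0.5000: 1.335312
  t * PV_t at t = 1.0000: 2.641566
  t * PV_t at t = 1.5000: 3.919237
  t * PV_t at t = 2.0000: 5.168793
  t * PV_t at t = 2.5000: 6.390694
  t * PV_t at t = 3.0000: 7.585393
  t * PV_t at t = 3.5000: 8.753338
  t * PV_t at t = 4.0000: 9.894971
  t * PV_t at t = 4.5000: 11.010724
  t * PV_t at t = 5.0000: 12.101027
  t * PV_t at t = 5.5000: 13.166300
  t * PV_t at t = 6.0000: 14.206960
  t * PV_t at t = 6.5000: 15.223415
  t * PV_t at t = 7.0000: 16.216071
  t * PV_t at t = 7.5000: 17.185323
  t * PV_t at t = 8.0000: 18.131564
  t * PV_t at t = 8.5000: 19.055180
  t * PV_t at t = 9.0000: 19.956550
  t * PV_t at t = 9.5000: 20.836051
  t * PV_t at t = 10.0000: 825.177413
Macaulay duration D = 1047.955880 / 128.584238 = 8.149956
Modified duration = D / (1 + y/m) = 8.149956 / (1 + 0.011000) = 8.061282

Answer: Modified duration = 8.0613


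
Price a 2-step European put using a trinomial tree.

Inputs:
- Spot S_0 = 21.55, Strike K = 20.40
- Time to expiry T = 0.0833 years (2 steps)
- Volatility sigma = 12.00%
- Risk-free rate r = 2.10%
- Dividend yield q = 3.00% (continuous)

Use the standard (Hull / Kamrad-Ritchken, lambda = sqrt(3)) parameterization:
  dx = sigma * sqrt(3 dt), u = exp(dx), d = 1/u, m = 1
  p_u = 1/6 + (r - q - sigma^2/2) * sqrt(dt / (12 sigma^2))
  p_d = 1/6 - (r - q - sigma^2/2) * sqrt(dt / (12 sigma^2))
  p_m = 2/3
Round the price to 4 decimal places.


dt = T/N = 0.041650; dx = sigma*sqrt(3*dt) = 0.042418
u = exp(dx) = 1.043330; d = 1/u = 0.958469
p_u = 0.158713, p_m = 0.666667, p_d = 0.174620
Discount per step: exp(-r*dt) = 0.999126
Stock lattice S(k, j) with j the centered position index:
  k=0: S(0,+0) = 21.5500
  k=1: S(1,-1) = 20.6550; S(1,+0) = 21.5500; S(1,+1) = 22.4838
  k=2: S(2,-2) = 19.7972; S(2,-1) = 20.6550; S(2,+0) = 21.5500; S(2,+1) = 22.4838; S(2,+2) = 23.4580
Terminal payoffs V(N, j) = max(K - S_T, 0):
  V(2,-2) = 0.602811; V(2,-1) = 0.000000; V(2,+0) = 0.000000; V(2,+1) = 0.000000; V(2,+2) = 0.000000
Backward induction: V(k, j) = exp(-r*dt) * [p_u * V(k+1, j+1) + p_m * V(k+1, j) + p_d * V(k+1, j-1)]
  V(1,-1) = exp(-r*dt) * [p_u*0.000000 + p_m*0.000000 + p_d*0.602811] = 0.105171
  V(1,+0) = exp(-r*dt) * [p_u*0.000000 + p_m*0.000000 + p_d*0.000000] = 0.000000
  V(1,+1) = exp(-r*dt) * [p_u*0.000000 + p_m*0.000000 + p_d*0.000000] = 0.000000
  V(0,+0) = exp(-r*dt) * [p_u*0.000000 + p_m*0.000000 + p_d*0.105171] = 0.018349

Answer: Price = V(0,0) = 0.0183


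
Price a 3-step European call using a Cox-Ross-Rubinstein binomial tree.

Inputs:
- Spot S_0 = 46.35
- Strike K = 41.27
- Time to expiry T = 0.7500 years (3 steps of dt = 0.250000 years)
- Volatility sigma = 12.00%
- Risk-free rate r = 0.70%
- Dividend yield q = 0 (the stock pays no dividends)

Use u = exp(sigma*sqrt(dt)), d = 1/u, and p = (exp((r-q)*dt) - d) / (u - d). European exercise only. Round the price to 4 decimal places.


dt = T/N = 0.250000
u = exp(sigma*sqrt(dt)) = 1.061837; d = 1/u = 0.941765
p = (exp((r-q)*dt) - d) / (u - d) = 0.499592
Discount per step: exp(-r*dt) = 0.998252
Stock lattice S(k, i) with i counting down-moves:
  k=0: S(0,0) = 46.3500
  k=1: S(1,0) = 49.2161; S(1,1) = 43.6508
  k=2: S(2,0) = 52.2595; S(2,1) = 46.3500; S(2,2) = 41.1088
  k=3: S(3,0) = 55.4910; S(3,1) = 49.2161; S(3,2) = 43.6508; S(3,3) = 38.7148
Terminal payoffs V(N, i) = max(S_T - K, 0):
  V(3,0) = 14.221025; V(3,1) = 7.946124; V(3,2) = 2.380786; V(3,3) = 0.000000
Backward induction: V(k, i) = exp(-r*dt) * [p * V(k+1, i) + (1-p) * V(k+1, i+1)].
  V(2,0) = exp(-r*dt) * [p*14.221025 + (1-p)*7.946124] = 11.061638
  V(2,1) = exp(-r*dt) * [p*7.946124 + (1-p)*2.380786] = 5.152159
  V(2,2) = exp(-r*dt) * [p*2.380786 + (1-p)*0.000000] = 1.187342
  V(1,0) = exp(-r*dt) * [p*11.061638 + (1-p)*5.152159] = 8.090316
  V(1,1) = exp(-r*dt) * [p*5.152159 + (1-p)*1.187342] = 3.162593
  V(0,0) = exp(-r*dt) * [p*8.090316 + (1-p)*3.162593] = 5.614609

Answer: Price = V(0,0) = 5.6146


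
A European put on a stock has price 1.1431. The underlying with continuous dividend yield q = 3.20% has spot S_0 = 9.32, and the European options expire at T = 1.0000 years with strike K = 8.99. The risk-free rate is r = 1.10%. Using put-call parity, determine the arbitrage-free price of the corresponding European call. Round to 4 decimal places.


Put-call parity: C - P = S_0 * exp(-qT) - K * exp(-rT).
S_0 * exp(-qT) = 9.3200 * 0.96850658 = 9.02648134
K * exp(-rT) = 8.9900 * 0.98906028 = 8.89165191
C = P + S*exp(-qT) - K*exp(-rT)
C = 1.1431 + 9.02648134 - 8.89165191 = 1.2779

Answer: Call price = 1.2779


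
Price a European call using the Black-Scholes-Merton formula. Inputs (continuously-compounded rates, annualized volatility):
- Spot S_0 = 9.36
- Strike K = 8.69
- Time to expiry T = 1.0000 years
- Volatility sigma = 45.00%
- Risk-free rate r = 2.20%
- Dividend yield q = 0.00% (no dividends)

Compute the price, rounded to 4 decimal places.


d1 = (ln(S/K) + (r - q + 0.5*sigma^2) * T) / (sigma * sqrt(T)) = 0.43893856
d2 = d1 - sigma * sqrt(T) = -0.01106144
exp(-rT) = 0.97824024; exp(-qT) = 1.00000000
C = S_0 * exp(-qT) * N(d1) - K * exp(-rT) * N(d2)
N(d1) = 0.66964697; N(d2) = 0.49558721
C = 9.3600 * 1.00000000 * 0.66964697 - 8.6900 * 0.97824024 * 0.49558721 = 2.0550

Answer: Price = 2.0550


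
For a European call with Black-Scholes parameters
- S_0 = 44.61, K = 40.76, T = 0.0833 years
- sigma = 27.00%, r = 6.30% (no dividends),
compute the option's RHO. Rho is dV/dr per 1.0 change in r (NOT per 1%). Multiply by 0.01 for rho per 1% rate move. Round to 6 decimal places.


d1 = 1.2645348826; d2 = 1.1866081862
phi(d1) = 0.1793416258; exp(-qT) = 1.0000000000; exp(-rT) = 0.9947658462
N(d2) = 0.8823088973
Rho = K*T*exp(-rT)*N(d2) = 40.7600 * 0.0833 * 0.9947658462 * 0.8823088973 = 2.980030

Answer: Rho = 2.980030


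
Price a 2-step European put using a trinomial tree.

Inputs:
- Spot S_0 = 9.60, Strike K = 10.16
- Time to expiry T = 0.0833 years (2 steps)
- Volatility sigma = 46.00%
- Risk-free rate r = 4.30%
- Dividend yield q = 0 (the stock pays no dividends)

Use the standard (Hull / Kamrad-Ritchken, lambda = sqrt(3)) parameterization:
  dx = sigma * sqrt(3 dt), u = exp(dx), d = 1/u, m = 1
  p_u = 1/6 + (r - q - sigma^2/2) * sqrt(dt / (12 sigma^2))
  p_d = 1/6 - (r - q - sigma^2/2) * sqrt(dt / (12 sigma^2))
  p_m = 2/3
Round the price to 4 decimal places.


dt = T/N = 0.041650; dx = sigma*sqrt(3*dt) = 0.162602
u = exp(dx) = 1.176568; d = 1/u = 0.849929
p_u = 0.158624, p_m = 0.666667, p_d = 0.174710
Discount per step: exp(-r*dt) = 0.998211
Stock lattice S(k, j) with j the centered position index:
  k=0: S(0,+0) = 9.6000
  k=1: S(1,-1) = 8.1593; S(1,+0) = 9.6000; S(1,+1) = 11.2951
  k=2: S(2,-2) = 6.9348; S(2,-1) = 8.1593; S(2,+0) = 9.6000; S(2,+1) = 11.2951; S(2,+2) = 13.2894
Terminal payoffs V(N, j) = max(K - S_T, 0):
  V(2,-2) = 3.225153; V(2,-1) = 2.000678; V(2,+0) = 0.560000; V(2,+1) = 0.000000; V(2,+2) = 0.000000
Backward induction: V(k, j) = exp(-r*dt) * [p_u * V(k+1, j+1) + p_m * V(k+1, j) + p_d * V(k+1, j-1)]
  V(1,-1) = exp(-r*dt) * [p_u*0.560000 + p_m*2.000678 + p_d*3.225153] = 1.982526
  V(1,+0) = exp(-r*dt) * [p_u*0.000000 + p_m*0.560000 + p_d*2.000678] = 0.721578
  V(1,+1) = exp(-r*dt) * [p_u*0.000000 + p_m*0.000000 + p_d*0.560000] = 0.097662
  V(0,+0) = exp(-r*dt) * [p_u*0.097662 + p_m*0.721578 + p_d*1.982526] = 0.841402

Answer: Price = V(0,0) = 0.8414


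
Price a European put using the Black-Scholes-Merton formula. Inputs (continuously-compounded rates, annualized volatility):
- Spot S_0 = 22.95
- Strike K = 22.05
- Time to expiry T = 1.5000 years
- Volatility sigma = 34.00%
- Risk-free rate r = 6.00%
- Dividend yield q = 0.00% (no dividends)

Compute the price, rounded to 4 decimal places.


Answer: Price = 2.3246

Derivation:
d1 = (ln(S/K) + (r - q + 0.5*sigma^2) * T) / (sigma * sqrt(T)) = 0.52040931
d2 = d1 - sigma * sqrt(T) = 0.10399605
exp(-rT) = 0.91393119; exp(-qT) = 1.00000000
P = K * exp(-rT) * N(-d2) - S_0 * exp(-qT) * N(-d1)
N(-d1) = 0.30138916; N(-d2) = 0.45858624
P = 22.0500 * 0.91393119 * 0.45858624 - 22.9500 * 1.00000000 * 0.30138916 = 2.3246


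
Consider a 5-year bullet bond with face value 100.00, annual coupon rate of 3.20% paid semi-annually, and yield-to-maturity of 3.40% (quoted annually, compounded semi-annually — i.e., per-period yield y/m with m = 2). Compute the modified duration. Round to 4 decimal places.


Coupon per period c = face * coupon_rate / m = 1.600000
Periods per year m = 2; per-period yield y/m = 0.017000
Number of cashflows N = 10
Cashflows (t years, CF_t, discount factor 1/(1+y/m)^(m*t), PV):
  t = 0.5000: CF_t = 1.600000, DF = 0.983284, PV = 1.573255
  t = 1.0000: CF_t = 1.600000, DF = 0.966848, PV = 1.546956
  t = 1.5000: CF_t = 1.600000, DF = 0.950686, PV = 1.521098
  t = 2.0000: CF_t = 1.600000, DF = 0.934795, PV = 1.495671
  t = 2.5000: CF_t = 1.600000, DF = 0.919169, PV = 1.470670
  t = 3.0000: CF_t = 1.600000, DF = 0.903804, PV = 1.446086
  t = 3.5000: CF_t = 1.600000, DF = 0.888696, PV = 1.421914
  t = 4.0000: CF_t = 1.600000, DF = 0.873841, PV = 1.398145
  t = 4.5000: CF_t = 1.600000, DF = 0.859234, PV = 1.374774
  t = 5.0000: CF_t = 101.600000, DF = 0.844871, PV = 85.838907
Price P = sum_t PV_t = 99.087477
First compute Macaulay numerator sum_t t * PV_t:
  t * PV_t at t = 0.5000: 0.786627
  t * PV_t at t = 1.0000: 1.546956
  t * PV_t at t = 1.5000: 2.281647
  t * PV_t at t = 2.0000: 2.991343
  t * PV_t at t = 2.5000: 3.676675
  t * PV_t at t = 3.0000: 4.338259
  t * PV_t at t = 3.5000: 4.976699
  t * PV_t at t = 4.0000: 5.592582
  t * PV_t at t = 4.5000: 6.186484
  t * PV_t at t = 5.0000: 429.194535
Macaulay duration D = 461.571807 / 99.087477 = 4.658225
Modified duration = D / (1 + y/m) = 4.658225 / (1 + 0.017000) = 4.580359

Answer: Modified duration = 4.5804


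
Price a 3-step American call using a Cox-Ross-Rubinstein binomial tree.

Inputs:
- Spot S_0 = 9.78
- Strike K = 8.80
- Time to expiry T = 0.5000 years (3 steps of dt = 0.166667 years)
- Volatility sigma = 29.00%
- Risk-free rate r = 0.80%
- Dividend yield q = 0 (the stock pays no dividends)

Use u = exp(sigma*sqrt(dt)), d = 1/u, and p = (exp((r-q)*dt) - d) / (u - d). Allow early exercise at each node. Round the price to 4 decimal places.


Answer: Price = V(0,0) = 1.3373

Derivation:
dt = T/N = 0.166667
u = exp(sigma*sqrt(dt)) = 1.125685; d = 1/u = 0.888348
p = (exp((r-q)*dt) - d) / (u - d) = 0.476058
Discount per step: exp(-r*dt) = 0.998668
Stock lattice S(k, i) with i counting down-moves:
  k=0: S(0,0) = 9.7800
  k=1: S(1,0) = 11.0092; S(1,1) = 8.6880
  k=2: S(2,0) = 12.3929; S(2,1) = 9.7800; S(2,2) = 7.7180
  k=3: S(3,0) = 13.9505; S(3,1) = 11.0092; S(3,2) = 8.6880; S(3,3) = 6.8563
Terminal payoffs V(N, i) = max(S_T - K, 0):
  V(3,0) = 5.150502; V(3,1) = 2.209202; V(3,2) = 0.000000; V(3,3) = 0.000000
Backward induction: V(k, i) = exp(-r*dt) * [p * V(k+1, i) + (1-p) * V(k+1, i+1)]; then take max(V_cont, immediate exercise) for American.
  V(2,0) = exp(-r*dt) * [p*5.150502 + (1-p)*2.209202] = 3.604623; exercise = 3.592897; V(2,0) = max -> 3.604623
  V(2,1) = exp(-r*dt) * [p*2.209202 + (1-p)*0.000000] = 1.050307; exercise = 0.980000; V(2,1) = max -> 1.050307
  V(2,2) = exp(-r*dt) * [p*0.000000 + (1-p)*0.000000] = 0.000000; exercise = 0.000000; V(2,2) = max -> 0.000000
  V(1,0) = exp(-r*dt) * [p*3.604623 + (1-p)*1.050307] = 2.263290; exercise = 2.209202; V(1,0) = max -> 2.263290
  V(1,1) = exp(-r*dt) * [p*1.050307 + (1-p)*0.000000] = 0.499341; exercise = 0.000000; V(1,1) = max -> 0.499341
  V(0,0) = exp(-r*dt) * [p*2.263290 + (1-p)*0.499341] = 1.337299; exercise = 0.980000; V(0,0) = max -> 1.337299


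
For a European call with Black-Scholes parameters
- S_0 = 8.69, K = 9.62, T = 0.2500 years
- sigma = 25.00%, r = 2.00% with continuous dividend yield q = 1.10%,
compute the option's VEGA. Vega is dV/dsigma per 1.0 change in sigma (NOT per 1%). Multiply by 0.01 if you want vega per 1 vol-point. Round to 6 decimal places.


d1 = -0.7328706032; d2 = -0.8578706032
phi(d1) = 0.3049863694; exp(-qT) = 0.9972537778; exp(-rT) = 0.9950124792
Vega = S * exp(-qT) * phi(d1) * sqrt(T) = 8.6900 * 0.9972537778 * 0.3049863694 * 0.5000000000 = 1.321527

Answer: Vega = 1.321527


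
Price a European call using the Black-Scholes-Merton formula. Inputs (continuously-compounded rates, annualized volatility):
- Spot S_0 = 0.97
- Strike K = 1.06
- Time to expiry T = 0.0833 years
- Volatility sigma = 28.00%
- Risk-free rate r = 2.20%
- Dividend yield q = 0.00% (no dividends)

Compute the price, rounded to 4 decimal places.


Answer: Price = 0.0059

Derivation:
d1 = (ln(S/K) + (r - q + 0.5*sigma^2) * T) / (sigma * sqrt(T)) = -1.03486184
d2 = d1 - sigma * sqrt(T) = -1.11567471
exp(-rT) = 0.99816908; exp(-qT) = 1.00000000
C = S_0 * exp(-qT) * N(d1) - K * exp(-rT) * N(d2)
N(d1) = 0.15036672; N(d2) = 0.13228070
C = 0.9700 * 1.00000000 * 0.15036672 - 1.0600 * 0.99816908 * 0.13228070 = 0.0059


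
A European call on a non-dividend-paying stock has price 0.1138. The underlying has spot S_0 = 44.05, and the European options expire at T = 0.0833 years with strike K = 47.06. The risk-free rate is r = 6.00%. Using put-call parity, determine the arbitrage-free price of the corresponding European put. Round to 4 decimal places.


Put-call parity: C - P = S_0 * exp(-qT) - K * exp(-rT).
S_0 * exp(-qT) = 44.0500 * 1.00000000 = 44.05000000
K * exp(-rT) = 47.0600 * 0.99501447 = 46.82538092
P = C - S*exp(-qT) + K*exp(-rT)
P = 0.1138 - 44.05000000 + 46.82538092 = 2.8892

Answer: Put price = 2.8892


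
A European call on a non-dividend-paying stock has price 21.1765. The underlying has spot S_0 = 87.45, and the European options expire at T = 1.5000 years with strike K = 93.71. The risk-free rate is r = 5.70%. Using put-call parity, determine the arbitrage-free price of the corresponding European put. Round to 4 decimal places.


Put-call parity: C - P = S_0 * exp(-qT) - K * exp(-rT).
S_0 * exp(-qT) = 87.4500 * 1.00000000 = 87.45000000
K * exp(-rT) = 93.7100 * 0.91805314 = 86.03076004
P = C - S*exp(-qT) + K*exp(-rT)
P = 21.1765 - 87.45000000 + 86.03076004 = 19.7573

Answer: Put price = 19.7573


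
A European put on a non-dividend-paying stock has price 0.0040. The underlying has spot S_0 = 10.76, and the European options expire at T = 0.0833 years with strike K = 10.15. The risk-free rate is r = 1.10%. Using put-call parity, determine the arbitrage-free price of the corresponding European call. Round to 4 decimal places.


Put-call parity: C - P = S_0 * exp(-qT) - K * exp(-rT).
S_0 * exp(-qT) = 10.7600 * 1.00000000 = 10.76000000
K * exp(-rT) = 10.1500 * 0.99908412 = 10.14070381
C = P + S*exp(-qT) - K*exp(-rT)
C = 0.0040 + 10.76000000 - 10.14070381 = 0.6233

Answer: Call price = 0.6233


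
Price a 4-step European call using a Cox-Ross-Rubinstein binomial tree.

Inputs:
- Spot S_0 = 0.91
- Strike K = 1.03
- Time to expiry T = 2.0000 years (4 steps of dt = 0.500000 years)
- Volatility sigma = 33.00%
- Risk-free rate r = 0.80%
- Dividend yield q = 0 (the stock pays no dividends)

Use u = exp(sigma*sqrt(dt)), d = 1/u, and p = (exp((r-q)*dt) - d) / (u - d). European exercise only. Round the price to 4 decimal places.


dt = T/N = 0.500000
u = exp(sigma*sqrt(dt)) = 1.262817; d = 1/u = 0.791880
p = (exp((r-q)*dt) - d) / (u - d) = 0.450438
Discount per step: exp(-r*dt) = 0.996008
Stock lattice S(k, i) with i counting down-moves:
  k=0: S(0,0) = 0.9100
  k=1: S(1,0) = 1.1492; S(1,1) = 0.7206
  k=2: S(2,0) = 1.4512; S(2,1) = 0.9100; S(2,2) = 0.5706
  k=3: S(3,0) = 1.8326; S(3,1) = 1.1492; S(3,2) = 0.7206; S(3,3) = 0.4519
  k=4: S(4,0) = 2.3142; S(4,1) = 1.4512; S(4,2) = 0.9100; S(4,3) = 0.5706; S(4,4) = 0.3578
Terminal payoffs V(N, i) = max(S_T - K, 0):
  V(4,0) = 1.284214; V(4,1) = 0.421184; V(4,2) = 0.000000; V(4,3) = 0.000000; V(4,4) = 0.000000
Backward induction: V(k, i) = exp(-r*dt) * [p * V(k+1, i) + (1-p) * V(k+1, i+1)].
  V(3,0) = exp(-r*dt) * [p*1.284214 + (1-p)*0.421184] = 0.806692
  V(3,1) = exp(-r*dt) * [p*0.421184 + (1-p)*0.000000] = 0.188960
  V(3,2) = exp(-r*dt) * [p*0.000000 + (1-p)*0.000000] = 0.000000
  V(3,3) = exp(-r*dt) * [p*0.000000 + (1-p)*0.000000] = 0.000000
  V(2,0) = exp(-r*dt) * [p*0.806692 + (1-p)*0.188960] = 0.465345
  V(2,1) = exp(-r*dt) * [p*0.188960 + (1-p)*0.000000] = 0.084775
  V(2,2) = exp(-r*dt) * [p*0.000000 + (1-p)*0.000000] = 0.000000
  V(1,0) = exp(-r*dt) * [p*0.465345 + (1-p)*0.084775] = 0.255175
  V(1,1) = exp(-r*dt) * [p*0.084775 + (1-p)*0.000000] = 0.038033
  V(0,0) = exp(-r*dt) * [p*0.255175 + (1-p)*0.038033] = 0.135300

Answer: Price = V(0,0) = 0.1353


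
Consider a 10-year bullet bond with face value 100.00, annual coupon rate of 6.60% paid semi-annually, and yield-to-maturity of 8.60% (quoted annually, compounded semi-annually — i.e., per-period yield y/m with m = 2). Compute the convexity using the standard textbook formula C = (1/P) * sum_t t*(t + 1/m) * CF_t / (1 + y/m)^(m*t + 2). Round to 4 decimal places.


Answer: Convexity = 62.3128

Derivation:
Coupon per period c = face * coupon_rate / m = 3.300000
Periods per year m = 2; per-period yield y/m = 0.043000
Number of cashflows N = 20
Cashflows (t years, CF_t, discount factor 1/(1+y/m)^(m*t), PV):
  t = 0.5000: CF_t = 3.300000, DF = 0.958773, PV = 3.163950
  t = 1.0000: CF_t = 3.300000, DF = 0.919245, PV = 3.033509
  t = 1.5000: CF_t = 3.300000, DF = 0.881347, PV = 2.908446
  t = 2.0000: CF_t = 3.300000, DF = 0.845012, PV = 2.788539
  t = 2.5000: CF_t = 3.300000, DF = 0.810174, PV = 2.673575
  t = 3.0000: CF_t = 3.300000, DF = 0.776773, PV = 2.563351
  t = 3.5000: CF_t = 3.300000, DF = 0.744749, PV = 2.457671
  t = 4.0000: CF_t = 3.300000, DF = 0.714045, PV = 2.356348
  t = 4.5000: CF_t = 3.300000, DF = 0.684607, PV = 2.259203
  t = 5.0000: CF_t = 3.300000, DF = 0.656382, PV = 2.166062
  t = 5.5000: CF_t = 3.300000, DF = 0.629322, PV = 2.076761
  t = 6.0000: CF_t = 3.300000, DF = 0.603376, PV = 1.991142
  t = 6.5000: CF_t = 3.300000, DF = 0.578501, PV = 1.909053
  t = 7.0000: CF_t = 3.300000, DF = 0.554651, PV = 1.830348
  t = 7.5000: CF_t = 3.300000, DF = 0.531784, PV = 1.754888
  t = 8.0000: CF_t = 3.300000, DF = 0.509860, PV = 1.682538
  t = 8.5000: CF_t = 3.300000, DF = 0.488840, PV = 1.613172
  t = 9.0000: CF_t = 3.300000, DF = 0.468687, PV = 1.546665
  t = 9.5000: CF_t = 3.300000, DF = 0.449364, PV = 1.482901
  t = 10.0000: CF_t = 103.300000, DF = 0.430838, PV = 44.505548
Price P = sum_t PV_t = 86.763671
Convexity numerator sum_t t*(t + 1/m) * CF_t / (1+y/m)^(m*t + 2):
  t = 0.5000: term = 1.454223
  t = 1.0000: term = 4.182808
  t = 1.5000: term = 8.020725
  t = 2.0000: term = 12.816755
  t = 2.5000: term = 18.432534
  t = 3.0000: term = 24.741656
  t = 3.5000: term = 31.628835
  t = 4.0000: term = 38.989114
  t = 4.5000: term = 46.727125
  t = 5.0000: term = 54.756406
  t = 5.5000: term = 62.998741
  t = 6.0000: term = 71.383564
  t = 6.5000: term = 79.847387
  t = 7.0000: term = 88.333270
  t = 7.5000: term = 96.790325
  t = 8.0000: term = 105.173252
  t = 8.5000: term = 113.441906
  t = 9.0000: term = 121.560894
  t = 9.5000: term = 129.499195
  t = 10.0000: term = 4295.708817
Convexity = (1/P) * sum = 5406.487534 / 86.763671 = 62.312803


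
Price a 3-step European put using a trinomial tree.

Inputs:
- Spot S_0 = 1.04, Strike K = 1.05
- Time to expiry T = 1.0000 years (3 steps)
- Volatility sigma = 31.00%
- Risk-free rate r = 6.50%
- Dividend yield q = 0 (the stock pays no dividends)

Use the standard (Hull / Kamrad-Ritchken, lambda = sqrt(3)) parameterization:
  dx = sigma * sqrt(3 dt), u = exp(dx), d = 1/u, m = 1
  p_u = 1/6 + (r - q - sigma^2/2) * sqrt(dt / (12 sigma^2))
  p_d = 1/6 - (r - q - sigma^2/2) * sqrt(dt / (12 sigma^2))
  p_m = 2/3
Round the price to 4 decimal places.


Answer: Price = V(0,0) = 0.0890

Derivation:
dt = T/N = 0.333333; dx = sigma*sqrt(3*dt) = 0.310000
u = exp(dx) = 1.363425; d = 1/u = 0.733447
p_u = 0.175780, p_m = 0.666667, p_d = 0.157554
Discount per step: exp(-r*dt) = 0.978566
Stock lattice S(k, j) with j the centered position index:
  k=0: S(0,+0) = 1.0400
  k=1: S(1,-1) = 0.7628; S(1,+0) = 1.0400; S(1,+1) = 1.4180
  k=2: S(2,-2) = 0.5595; S(2,-1) = 0.7628; S(2,+0) = 1.0400; S(2,+1) = 1.4180; S(2,+2) = 1.9333
  k=3: S(3,-3) = 0.4103; S(3,-2) = 0.5595; S(3,-1) = 0.7628; S(3,+0) = 1.0400; S(3,+1) = 1.4180; S(3,+2) = 1.9333; S(3,+3) = 2.6359
Terminal payoffs V(N, j) = max(K - S_T, 0):
  V(3,-3) = 0.639664; V(3,-2) = 0.490538; V(3,-1) = 0.287215; V(3,+0) = 0.010000; V(3,+1) = 0.000000; V(3,+2) = 0.000000; V(3,+3) = 0.000000
Backward induction: V(k, j) = exp(-r*dt) * [p_u * V(k+1, j+1) + p_m * V(k+1, j) + p_d * V(k+1, j-1)]
  V(2,-2) = exp(-r*dt) * [p_u*0.287215 + p_m*0.490538 + p_d*0.639664] = 0.468042
  V(2,-1) = exp(-r*dt) * [p_u*0.010000 + p_m*0.287215 + p_d*0.490538] = 0.264722
  V(2,+0) = exp(-r*dt) * [p_u*0.000000 + p_m*0.010000 + p_d*0.287215] = 0.050806
  V(2,+1) = exp(-r*dt) * [p_u*0.000000 + p_m*0.000000 + p_d*0.010000] = 0.001542
  V(2,+2) = exp(-r*dt) * [p_u*0.000000 + p_m*0.000000 + p_d*0.000000] = 0.000000
  V(1,-1) = exp(-r*dt) * [p_u*0.050806 + p_m*0.264722 + p_d*0.468042] = 0.253599
  V(1,+0) = exp(-r*dt) * [p_u*0.001542 + p_m*0.050806 + p_d*0.264722] = 0.074224
  V(1,+1) = exp(-r*dt) * [p_u*0.000000 + p_m*0.001542 + p_d*0.050806] = 0.008839
  V(0,+0) = exp(-r*dt) * [p_u*0.008839 + p_m*0.074224 + p_d*0.253599] = 0.089041


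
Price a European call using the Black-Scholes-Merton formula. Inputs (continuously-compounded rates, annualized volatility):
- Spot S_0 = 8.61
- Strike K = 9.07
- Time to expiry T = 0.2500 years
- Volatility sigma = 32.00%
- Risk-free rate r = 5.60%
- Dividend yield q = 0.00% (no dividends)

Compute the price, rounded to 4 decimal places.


Answer: Price = 0.4084

Derivation:
d1 = (ln(S/K) + (r - q + 0.5*sigma^2) * T) / (sigma * sqrt(T)) = -0.15779966
d2 = d1 - sigma * sqrt(T) = -0.31779966
exp(-rT) = 0.98609754; exp(-qT) = 1.00000000
C = S_0 * exp(-qT) * N(d1) - K * exp(-rT) * N(d2)
N(d1) = 0.43730733; N(d2) = 0.37531845
C = 8.6100 * 1.00000000 * 0.43730733 - 9.0700 * 0.98609754 * 0.37531845 = 0.4084


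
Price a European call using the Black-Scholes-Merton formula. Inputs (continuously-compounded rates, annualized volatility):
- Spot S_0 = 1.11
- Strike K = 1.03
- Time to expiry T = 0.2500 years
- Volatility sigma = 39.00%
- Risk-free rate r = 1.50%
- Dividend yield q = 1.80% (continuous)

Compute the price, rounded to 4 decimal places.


Answer: Price = 0.1281

Derivation:
d1 = (ln(S/K) + (r - q + 0.5*sigma^2) * T) / (sigma * sqrt(T)) = 0.47724981
d2 = d1 - sigma * sqrt(T) = 0.28224981
exp(-rT) = 0.99625702; exp(-qT) = 0.99551011
C = S_0 * exp(-qT) * N(d1) - K * exp(-rT) * N(d2)
N(d1) = 0.68340788; N(d2) = 0.61112402
C = 1.1100 * 0.99551011 * 0.68340788 - 1.0300 * 0.99625702 * 0.61112402 = 0.1281
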